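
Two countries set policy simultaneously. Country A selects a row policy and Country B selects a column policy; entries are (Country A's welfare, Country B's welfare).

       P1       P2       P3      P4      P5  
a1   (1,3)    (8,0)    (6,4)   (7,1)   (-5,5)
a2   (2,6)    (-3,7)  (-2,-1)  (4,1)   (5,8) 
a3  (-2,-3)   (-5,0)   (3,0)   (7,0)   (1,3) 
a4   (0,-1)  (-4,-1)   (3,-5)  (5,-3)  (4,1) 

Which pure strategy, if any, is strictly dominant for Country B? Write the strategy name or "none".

P5 vs P1: a1: 5>3, a2: 8>6, a3: 3>-3, a4: 1>-1.
P5 vs P2: a1: 5>0, a2: 8>7, a3: 3>0, a4: 1>-1.
P5 vs P3: a1: 5>4, a2: 8>-1, a3: 3>0, a4: 1>-5.
P5 vs P4: a1: 5>1, a2: 8>1, a3: 3>0, a4: 1>-3.
P5 strictly beats every other strategy against every opponent action, so it is strictly dominant.

P5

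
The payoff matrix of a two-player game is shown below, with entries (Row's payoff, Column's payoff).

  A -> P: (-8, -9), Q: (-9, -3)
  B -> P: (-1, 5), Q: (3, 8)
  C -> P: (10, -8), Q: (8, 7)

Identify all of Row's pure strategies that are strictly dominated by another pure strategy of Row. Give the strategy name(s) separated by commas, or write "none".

A: dominated, since B does at least as well everywhere (P: -1>-8, Q: 3>-9).
B: dominated, since C does at least as well everywhere (P: 10>-1, Q: 8>3).
C: no other strategy beats it everywhere (A at P (10>-8); B at P (10>-1)).

A, B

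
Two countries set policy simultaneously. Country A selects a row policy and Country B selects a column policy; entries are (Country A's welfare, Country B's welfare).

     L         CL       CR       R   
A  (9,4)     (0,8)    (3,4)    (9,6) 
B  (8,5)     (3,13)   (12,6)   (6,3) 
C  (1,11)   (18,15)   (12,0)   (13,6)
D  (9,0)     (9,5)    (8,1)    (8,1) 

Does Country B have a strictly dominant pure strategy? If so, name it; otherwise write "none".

CL vs L: A: 8>4, B: 13>5, C: 15>11, D: 5>0.
CL vs CR: A: 8>4, B: 13>6, C: 15>0, D: 5>1.
CL vs R: A: 8>6, B: 13>3, C: 15>6, D: 5>1.
CL strictly beats every other strategy against every opponent action, so it is strictly dominant.

CL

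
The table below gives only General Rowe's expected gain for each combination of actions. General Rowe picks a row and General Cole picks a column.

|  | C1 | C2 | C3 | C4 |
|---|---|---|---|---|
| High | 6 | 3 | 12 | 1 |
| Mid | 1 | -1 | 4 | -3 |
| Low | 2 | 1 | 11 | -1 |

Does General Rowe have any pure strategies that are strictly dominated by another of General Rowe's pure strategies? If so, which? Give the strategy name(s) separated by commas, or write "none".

Mid, Low

High is not dominated — it holds its own against Mid at C1 (6>1); Low at C1 (6>2).
Mid is strictly dominated by High (C1: 6>1, C2: 3>-1, C3: 12>4, C4: 1>-3).
Low: dominated, since High does at least as well everywhere (C1: 6>2, C2: 3>1, C3: 12>11, C4: 1>-1).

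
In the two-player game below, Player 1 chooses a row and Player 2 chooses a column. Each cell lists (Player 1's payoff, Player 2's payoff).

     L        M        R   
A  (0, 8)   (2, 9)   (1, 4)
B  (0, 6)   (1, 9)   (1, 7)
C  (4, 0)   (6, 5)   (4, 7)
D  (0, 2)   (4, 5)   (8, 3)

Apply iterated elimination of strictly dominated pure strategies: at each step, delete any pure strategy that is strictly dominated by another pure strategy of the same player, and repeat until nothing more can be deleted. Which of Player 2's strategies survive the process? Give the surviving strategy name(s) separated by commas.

M, R

Row A is eliminated: C beats it against every remaining column (L: 4>0, M: 6>2, R: 4>1).
For Player 1, C strictly dominates B on the remaining columns (L: 4>0, M: 6>1, R: 4>1); eliminate B.
For Player 2, M strictly dominates L on the remaining rows (C: 5>0, D: 5>2); eliminate L.
Among the remaining strategies, none is strictly dominated by another pure strategy of the same player, so the elimination stops.
Surviving strategies — Player 1: {C, D}; Player 2: {M, R}.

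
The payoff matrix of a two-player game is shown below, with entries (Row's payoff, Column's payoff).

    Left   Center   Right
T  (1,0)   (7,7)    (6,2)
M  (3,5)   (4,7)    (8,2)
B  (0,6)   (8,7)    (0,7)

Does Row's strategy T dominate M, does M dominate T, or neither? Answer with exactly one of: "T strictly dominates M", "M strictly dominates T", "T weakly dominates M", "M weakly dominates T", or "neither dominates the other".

Compare T to M across each opponent action: Left: 1<3, Center: 7>4, Right: 6<8.
T does better at Center but worse at Left, Right; neither strategy dominates the other.

neither dominates the other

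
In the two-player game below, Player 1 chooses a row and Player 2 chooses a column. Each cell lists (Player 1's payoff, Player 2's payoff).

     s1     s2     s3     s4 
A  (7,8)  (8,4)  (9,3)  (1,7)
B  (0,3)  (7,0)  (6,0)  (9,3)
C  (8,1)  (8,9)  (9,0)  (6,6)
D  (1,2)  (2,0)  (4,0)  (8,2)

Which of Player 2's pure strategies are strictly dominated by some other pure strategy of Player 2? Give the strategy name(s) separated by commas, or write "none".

s3

s1: no other strategy beats it everywhere (s2 at A (8>4); s3 at A (8>3); s4 at A (8>7)).
Nothing dominates s2: s1 at C (9>1); s3 at A (4>3); s4 at C (9>6).
s3 is strictly dominated by s1 (A: 8>3, B: 3>0, C: 1>0, D: 2>0).
Nothing dominates s4: s1 at B (3=3); s2 at A (7>4); s3 at A (7>3).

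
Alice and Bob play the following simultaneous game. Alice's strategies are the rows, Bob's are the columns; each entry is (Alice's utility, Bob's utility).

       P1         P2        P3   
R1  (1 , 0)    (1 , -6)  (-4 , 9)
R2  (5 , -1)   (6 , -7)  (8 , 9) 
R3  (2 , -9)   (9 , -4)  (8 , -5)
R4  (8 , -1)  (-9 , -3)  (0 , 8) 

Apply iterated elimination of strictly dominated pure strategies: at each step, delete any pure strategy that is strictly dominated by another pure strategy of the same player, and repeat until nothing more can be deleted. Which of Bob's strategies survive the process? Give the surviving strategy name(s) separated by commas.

P2, P3

For Alice, R2 strictly dominates R1 on the remaining columns (P1: 5>1, P2: 6>1, P3: 8>-4); eliminate R1.
For Bob, P3 strictly dominates P1 on the remaining rows (R2: 9>-1, R3: -5>-9, R4: 8>-1); eliminate P1.
Row R4 is eliminated: R2 beats it against every remaining column (P2: 6>-9, P3: 8>0).
Among the remaining strategies, none is strictly dominated by another pure strategy of the same player, so the elimination stops.
Surviving strategies — Alice: {R2, R3}; Bob: {P2, P3}.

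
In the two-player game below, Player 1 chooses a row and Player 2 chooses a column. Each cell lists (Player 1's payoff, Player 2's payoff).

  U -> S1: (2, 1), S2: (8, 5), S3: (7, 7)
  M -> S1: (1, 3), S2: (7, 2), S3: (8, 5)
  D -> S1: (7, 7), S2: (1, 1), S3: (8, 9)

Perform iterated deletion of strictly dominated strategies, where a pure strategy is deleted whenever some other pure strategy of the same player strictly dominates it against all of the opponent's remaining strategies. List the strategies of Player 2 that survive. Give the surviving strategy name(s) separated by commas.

S3

Column S1 is eliminated: S3 beats it against every remaining row (U: 7>1, M: 5>3, D: 9>7).
Player 2's strategy S2 is strictly dominated by S3 (U: 7>5, M: 5>2, D: 9>1) and is removed.
For Player 1, M strictly dominates U on the remaining columns (S3: 8>7); eliminate U.
Among the remaining strategies, none is strictly dominated by another pure strategy of the same player, so the elimination stops.
Surviving strategies — Player 1: {M, D}; Player 2: {S3}.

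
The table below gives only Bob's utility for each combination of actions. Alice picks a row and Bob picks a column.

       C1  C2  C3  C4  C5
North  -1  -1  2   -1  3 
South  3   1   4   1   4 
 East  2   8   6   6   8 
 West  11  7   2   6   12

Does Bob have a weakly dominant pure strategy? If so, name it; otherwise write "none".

C5 vs C1: North: 3>-1, South: 4>3, East: 8>2, West: 12>11.
C5 vs C2: North: 3>-1, South: 4>1, East: 8=8, West: 12>7.
C5 vs C3: North: 3>2, South: 4=4, East: 8>6, West: 12>2.
C5 vs C4: North: 3>-1, South: 4>1, East: 8>6, West: 12>6.
C5 is at least as good as every other strategy against every opponent action, so it is weakly dominant.

C5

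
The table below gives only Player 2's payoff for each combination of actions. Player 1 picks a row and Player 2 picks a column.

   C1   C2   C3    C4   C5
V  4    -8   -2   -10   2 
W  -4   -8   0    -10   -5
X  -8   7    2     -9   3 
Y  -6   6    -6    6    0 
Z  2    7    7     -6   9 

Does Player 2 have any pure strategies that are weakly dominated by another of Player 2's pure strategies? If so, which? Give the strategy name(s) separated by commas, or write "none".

C4

C1 is not dominated — it holds its own against C2 at V (4>-8); C3 at V (4>-2); C4 at V (4>-10); C5 at V (4>2).
C2: no other strategy beats it everywhere (C1 at X (7>-8); C3 at X (7>2); C4 at V (-8>-10); C5 at X (7>3)).
C3 is not dominated — it holds its own against C1 at W (0>-4); C2 at V (-2>-8); C4 at V (-2>-10); C5 at W (0>-5).
C2 weakly dominates C4 — V: -8>-10, W: -8>-10, X: 7>-9, Y: 6=6, Z: 7>-6.
C5: no other strategy beats it everywhere (C1 at X (3>-8); C2 at V (2>-8); C3 at V (2>-2); C4 at V (2>-10)).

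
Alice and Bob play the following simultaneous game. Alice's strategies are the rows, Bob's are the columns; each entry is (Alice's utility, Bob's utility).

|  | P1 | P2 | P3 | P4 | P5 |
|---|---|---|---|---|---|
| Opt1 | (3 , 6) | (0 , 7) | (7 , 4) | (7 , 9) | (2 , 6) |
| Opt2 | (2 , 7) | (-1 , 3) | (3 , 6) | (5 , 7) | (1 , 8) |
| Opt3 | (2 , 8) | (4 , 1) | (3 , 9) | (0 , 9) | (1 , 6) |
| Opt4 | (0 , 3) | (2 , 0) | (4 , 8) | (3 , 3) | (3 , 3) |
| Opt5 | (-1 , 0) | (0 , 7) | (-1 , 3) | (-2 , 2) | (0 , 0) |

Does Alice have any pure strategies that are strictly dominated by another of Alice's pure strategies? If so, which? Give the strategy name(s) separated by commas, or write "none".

Opt2, Opt5

Opt1 is not dominated — it holds its own against Opt2 at P1 (3>2); Opt3 at P1 (3>2); Opt4 at P1 (3>0); Opt5 at P1 (3>-1).
Opt2: dominated, since Opt1 does at least as well everywhere (P1: 3>2, P2: 0>-1, P3: 7>3, P4: 7>5, P5: 2>1).
Nothing dominates Opt3: Opt1 at P2 (4>0); Opt2 at P1 (2=2); Opt4 at P1 (2>0); Opt5 at P1 (2>-1).
Opt4: no other strategy beats it everywhere (Opt1 at P2 (2>0); Opt2 at P2 (2>-1); Opt3 at P3 (4>3); Opt5 at P1 (0>-1)).
Opt3 strictly dominates Opt5 — P1: 2>-1, P2: 4>0, P3: 3>-1, P4: 0>-2, P5: 1>0.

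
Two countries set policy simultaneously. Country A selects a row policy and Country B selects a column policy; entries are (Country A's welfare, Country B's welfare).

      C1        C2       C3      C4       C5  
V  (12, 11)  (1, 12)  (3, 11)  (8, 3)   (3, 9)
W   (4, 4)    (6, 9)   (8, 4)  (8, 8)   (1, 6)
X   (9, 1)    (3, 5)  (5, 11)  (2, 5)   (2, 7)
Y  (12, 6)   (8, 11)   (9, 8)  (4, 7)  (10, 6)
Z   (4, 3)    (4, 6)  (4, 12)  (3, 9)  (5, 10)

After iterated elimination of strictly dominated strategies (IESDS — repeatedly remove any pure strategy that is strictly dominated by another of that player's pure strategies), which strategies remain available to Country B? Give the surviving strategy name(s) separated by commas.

C2

Row X is eliminated: Y beats it against every remaining column (C1: 12>9, C2: 8>3, C3: 9>5, C4: 4>2, C5: 10>2).
For Country A, Y strictly dominates Z on the remaining columns (C1: 12>4, C2: 8>4, C3: 9>4, C4: 4>3, C5: 10>5); eliminate Z.
Country B's strategy C1 is strictly dominated by C2 (V: 12>11, W: 9>4, Y: 11>6) and is removed.
Column C3 is eliminated: C2 beats it against every remaining row (V: 12>11, W: 9>4, Y: 11>8).
Country B's strategy C4 is strictly dominated by C2 (V: 12>3, W: 9>8, Y: 11>7) and is removed.
Country A's strategy V is strictly dominated by Y (C2: 8>1, C5: 10>3) and is removed.
For Country A, Y strictly dominates W on the remaining columns (C2: 8>6, C5: 10>1); eliminate W.
Column C5 is eliminated: C2 beats it against every remaining row (Y: 11>6).
Among the remaining strategies, none is strictly dominated by another pure strategy of the same player, so the elimination stops.
Surviving strategies — Country A: {Y}; Country B: {C2}.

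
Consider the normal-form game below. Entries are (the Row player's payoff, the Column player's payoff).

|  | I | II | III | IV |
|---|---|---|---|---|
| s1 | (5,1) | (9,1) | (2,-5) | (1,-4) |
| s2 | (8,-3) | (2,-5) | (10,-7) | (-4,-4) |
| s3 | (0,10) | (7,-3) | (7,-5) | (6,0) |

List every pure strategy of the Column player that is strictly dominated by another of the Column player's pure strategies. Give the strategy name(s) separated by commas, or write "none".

III, IV

I is not dominated — it holds its own against II at s1 (1=1); III at s1 (1>-5); IV at s1 (1>-4).
II is not dominated — it holds its own against I at s1 (1=1); III at s1 (1>-5); IV at s1 (1>-4).
I strictly dominates III — s1: 1>-5, s2: -3>-7, s3: 10>-5.
IV: dominated, since I does at least as well everywhere (s1: 1>-4, s2: -3>-4, s3: 10>0).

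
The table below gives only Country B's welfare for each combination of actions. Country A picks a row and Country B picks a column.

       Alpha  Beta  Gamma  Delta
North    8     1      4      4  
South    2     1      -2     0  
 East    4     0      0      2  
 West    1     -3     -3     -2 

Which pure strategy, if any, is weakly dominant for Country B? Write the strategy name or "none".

Alpha

Alpha vs Beta: North: 8>1, South: 2>1, East: 4>0, West: 1>-3.
Alpha vs Gamma: North: 8>4, South: 2>-2, East: 4>0, West: 1>-3.
Alpha vs Delta: North: 8>4, South: 2>0, East: 4>2, West: 1>-2.
Alpha is at least as good as every other strategy against every opponent action, so it is weakly dominant.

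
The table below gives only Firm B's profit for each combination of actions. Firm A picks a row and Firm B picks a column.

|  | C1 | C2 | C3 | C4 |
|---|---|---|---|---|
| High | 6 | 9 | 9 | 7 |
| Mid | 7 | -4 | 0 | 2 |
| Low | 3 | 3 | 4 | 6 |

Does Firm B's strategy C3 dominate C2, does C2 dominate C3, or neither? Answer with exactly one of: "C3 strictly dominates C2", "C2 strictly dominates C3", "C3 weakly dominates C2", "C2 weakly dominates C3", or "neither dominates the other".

C3 weakly dominates C2

C3's payoffs vs C2's, by Firm A's action — High: 9=9, Mid: 0>-4, Low: 4>3.
C3 is at least as good everywhere and strictly better somewhere (tied only at High), so C3 weakly but not strictly dominates C2.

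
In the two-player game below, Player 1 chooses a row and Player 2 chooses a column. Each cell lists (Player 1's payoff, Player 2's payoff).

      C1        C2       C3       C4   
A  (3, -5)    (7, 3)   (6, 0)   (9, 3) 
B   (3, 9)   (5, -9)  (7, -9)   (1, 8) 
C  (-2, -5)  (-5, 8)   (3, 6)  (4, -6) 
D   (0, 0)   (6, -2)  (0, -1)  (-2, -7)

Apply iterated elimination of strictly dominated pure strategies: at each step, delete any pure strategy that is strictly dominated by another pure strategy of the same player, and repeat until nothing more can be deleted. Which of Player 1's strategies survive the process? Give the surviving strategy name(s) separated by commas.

Player 1's strategy C is strictly dominated by A (C1: 3>-2, C2: 7>-5, C3: 6>3, C4: 9>4) and is removed.
Player 1's strategy D is strictly dominated by A (C1: 3>0, C2: 7>6, C3: 6>0, C4: 9>-2) and is removed.
Column C3 is eliminated: C4 beats it against every remaining row (A: 3>0, B: 8>-9).
Among the remaining strategies, none is strictly dominated by another pure strategy of the same player, so the elimination stops.
Surviving strategies — Player 1: {A, B}; Player 2: {C1, C2, C4}.

A, B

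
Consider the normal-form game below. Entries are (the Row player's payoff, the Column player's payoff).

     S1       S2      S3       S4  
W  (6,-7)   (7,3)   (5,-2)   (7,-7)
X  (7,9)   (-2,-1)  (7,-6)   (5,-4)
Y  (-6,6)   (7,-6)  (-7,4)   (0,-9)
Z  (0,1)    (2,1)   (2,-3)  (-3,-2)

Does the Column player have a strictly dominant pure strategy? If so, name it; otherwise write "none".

none

S1 fails to dominate S2 at W (-7<3).
S2 fails to dominate S1 at X (-1<9).
S3 fails to dominate S1 at X (-6<9).
S4 fails to dominate S1 at W (-7=-7).
No single strategy dominates all the others.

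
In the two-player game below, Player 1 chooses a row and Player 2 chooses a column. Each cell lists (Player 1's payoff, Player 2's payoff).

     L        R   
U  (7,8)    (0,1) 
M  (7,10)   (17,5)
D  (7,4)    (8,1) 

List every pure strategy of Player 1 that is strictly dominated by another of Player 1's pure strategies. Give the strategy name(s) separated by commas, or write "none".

none

U: no other strategy beats it everywhere (M at L (7=7); D at L (7=7)).
M: no other strategy beats it everywhere (U at L (7=7); D at L (7=7)).
D: no other strategy beats it everywhere (U at L (7=7); M at L (7=7)).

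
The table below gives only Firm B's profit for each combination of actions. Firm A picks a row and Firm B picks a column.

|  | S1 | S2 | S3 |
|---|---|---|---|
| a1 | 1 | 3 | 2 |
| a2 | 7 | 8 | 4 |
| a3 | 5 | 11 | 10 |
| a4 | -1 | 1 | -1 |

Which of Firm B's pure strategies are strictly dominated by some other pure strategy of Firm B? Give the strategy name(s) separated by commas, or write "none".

S1: dominated, since S2 does at least as well everywhere (a1: 3>1, a2: 8>7, a3: 11>5, a4: 1>-1).
S2: no other strategy beats it everywhere (S1 at a1 (3>1); S3 at a1 (3>2)).
S2 strictly dominates S3 — a1: 3>2, a2: 8>4, a3: 11>10, a4: 1>-1.

S1, S3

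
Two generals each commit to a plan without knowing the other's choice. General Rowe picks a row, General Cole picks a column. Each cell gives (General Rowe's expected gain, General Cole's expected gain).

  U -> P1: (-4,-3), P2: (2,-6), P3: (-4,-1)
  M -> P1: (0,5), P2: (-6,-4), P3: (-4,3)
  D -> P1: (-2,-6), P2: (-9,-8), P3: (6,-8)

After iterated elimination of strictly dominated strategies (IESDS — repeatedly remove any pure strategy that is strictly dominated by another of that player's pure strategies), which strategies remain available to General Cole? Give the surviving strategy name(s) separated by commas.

P1

For General Cole, P1 strictly dominates P2 on the remaining rows (U: -3>-6, M: 5>-4, D: -6>-8); eliminate P2.
Row U is eliminated: D beats it against every remaining column (P1: -2>-4, P3: 6>-4).
Column P3 is eliminated: P1 beats it against every remaining row (M: 5>3, D: -6>-8).
General Rowe's strategy D is strictly dominated by M (P1: 0>-2) and is removed.
Among the remaining strategies, none is strictly dominated by another pure strategy of the same player, so the elimination stops.
Surviving strategies — General Rowe: {M}; General Cole: {P1}.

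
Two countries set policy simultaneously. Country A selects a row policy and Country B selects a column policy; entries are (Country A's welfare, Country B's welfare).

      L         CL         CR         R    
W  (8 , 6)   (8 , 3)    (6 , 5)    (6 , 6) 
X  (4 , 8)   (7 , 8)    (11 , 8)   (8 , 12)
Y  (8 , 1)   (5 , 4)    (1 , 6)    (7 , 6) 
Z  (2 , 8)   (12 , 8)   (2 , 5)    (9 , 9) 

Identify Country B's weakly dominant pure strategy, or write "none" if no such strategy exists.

R

R vs L: W: 6=6, X: 12>8, Y: 6>1, Z: 9>8.
R vs CL: W: 6>3, X: 12>8, Y: 6>4, Z: 9>8.
R vs CR: W: 6>5, X: 12>8, Y: 6=6, Z: 9>5.
R is at least as good as every other strategy against every opponent action, so it is weakly dominant.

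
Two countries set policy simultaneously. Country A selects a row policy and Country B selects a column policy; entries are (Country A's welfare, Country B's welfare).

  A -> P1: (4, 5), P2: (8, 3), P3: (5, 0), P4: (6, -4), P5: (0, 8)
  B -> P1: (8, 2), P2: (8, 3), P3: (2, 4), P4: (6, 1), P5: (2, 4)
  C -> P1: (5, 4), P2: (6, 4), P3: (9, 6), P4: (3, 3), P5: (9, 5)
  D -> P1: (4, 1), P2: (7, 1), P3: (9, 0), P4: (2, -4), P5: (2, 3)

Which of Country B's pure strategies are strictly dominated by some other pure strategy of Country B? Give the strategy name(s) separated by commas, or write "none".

P1: dominated, since P5 does at least as well everywhere (A: 8>5, B: 4>2, C: 5>4, D: 3>1).
P2: dominated, since P5 does at least as well everywhere (A: 8>3, B: 4>3, C: 5>4, D: 3>1).
Nothing dominates P3: P1 at B (4>2); P2 at B (4>3); P4 at A (0>-4); P5 at B (4=4).
P4 is strictly dominated by P1 (A: 5>-4, B: 2>1, C: 4>3, D: 1>-4).
Nothing dominates P5: P1 at A (8>5); P2 at A (8>3); P3 at A (8>0); P4 at A (8>-4).

P1, P2, P4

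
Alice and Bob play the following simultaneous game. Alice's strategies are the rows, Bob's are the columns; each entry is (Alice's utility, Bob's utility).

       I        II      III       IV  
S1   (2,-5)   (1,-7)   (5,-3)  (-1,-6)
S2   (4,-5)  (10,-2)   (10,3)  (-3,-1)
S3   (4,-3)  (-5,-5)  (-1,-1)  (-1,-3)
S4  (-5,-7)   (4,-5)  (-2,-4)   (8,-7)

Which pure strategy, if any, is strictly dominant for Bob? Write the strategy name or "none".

III vs I: S1: -3>-5, S2: 3>-5, S3: -1>-3, S4: -4>-7.
III vs II: S1: -3>-7, S2: 3>-2, S3: -1>-5, S4: -4>-5.
III vs IV: S1: -3>-6, S2: 3>-1, S3: -1>-3, S4: -4>-7.
III strictly beats every other strategy against every opponent action, so it is strictly dominant.

III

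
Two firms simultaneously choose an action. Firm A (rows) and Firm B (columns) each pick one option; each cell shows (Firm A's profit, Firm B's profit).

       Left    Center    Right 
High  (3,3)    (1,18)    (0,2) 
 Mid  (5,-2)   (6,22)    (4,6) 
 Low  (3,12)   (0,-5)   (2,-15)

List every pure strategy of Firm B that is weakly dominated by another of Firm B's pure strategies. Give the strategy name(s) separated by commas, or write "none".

Right

Left is not dominated — it holds its own against Center at Low (12>-5); Right at High (3>2).
Center: no other strategy beats it everywhere (Left at High (18>3); Right at High (18>2)).
Right is weakly dominated by Center (High: 18>2, Mid: 22>6, Low: -5>-15).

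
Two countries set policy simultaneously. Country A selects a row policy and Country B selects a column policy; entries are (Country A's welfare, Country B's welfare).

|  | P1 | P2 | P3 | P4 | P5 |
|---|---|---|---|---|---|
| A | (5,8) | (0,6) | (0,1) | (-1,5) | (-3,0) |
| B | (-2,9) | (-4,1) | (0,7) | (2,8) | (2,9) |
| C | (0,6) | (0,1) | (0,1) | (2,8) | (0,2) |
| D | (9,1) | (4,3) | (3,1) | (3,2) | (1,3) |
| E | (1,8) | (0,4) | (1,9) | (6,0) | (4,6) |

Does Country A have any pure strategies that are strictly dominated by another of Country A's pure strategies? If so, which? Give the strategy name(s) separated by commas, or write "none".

A, B, C

A: dominated, since D does at least as well everywhere (P1: 9>5, P2: 4>0, P3: 3>0, P4: 3>-1, P5: 1>-3).
B is strictly dominated by E (P1: 1>-2, P2: 0>-4, P3: 1>0, P4: 6>2, P5: 4>2).
D strictly dominates C — P1: 9>0, P2: 4>0, P3: 3>0, P4: 3>2, P5: 1>0.
D is not dominated — it holds its own against A at P1 (9>5); B at P1 (9>-2); C at P1 (9>0); E at P1 (9>1).
Nothing dominates E: A at P2 (0=0); B at P1 (1>-2); C at P1 (1>0); D at P4 (6>3).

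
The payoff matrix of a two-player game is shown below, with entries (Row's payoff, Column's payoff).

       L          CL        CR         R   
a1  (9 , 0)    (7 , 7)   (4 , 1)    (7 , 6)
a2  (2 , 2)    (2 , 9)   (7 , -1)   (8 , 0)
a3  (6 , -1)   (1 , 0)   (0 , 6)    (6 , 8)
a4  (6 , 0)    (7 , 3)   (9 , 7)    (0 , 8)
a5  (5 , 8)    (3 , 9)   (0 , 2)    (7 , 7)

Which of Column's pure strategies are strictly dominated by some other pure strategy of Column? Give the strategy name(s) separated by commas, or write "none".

L, CR

L: dominated, since CL does at least as well everywhere (a1: 7>0, a2: 9>2, a3: 0>-1, a4: 3>0, a5: 9>8).
CL: no other strategy beats it everywhere (L at a1 (7>0); CR at a1 (7>1); R at a1 (7>6)).
R strictly dominates CR — a1: 6>1, a2: 0>-1, a3: 8>6, a4: 8>7, a5: 7>2.
R: no other strategy beats it everywhere (L at a1 (6>0); CL at a3 (8>0); CR at a1 (6>1)).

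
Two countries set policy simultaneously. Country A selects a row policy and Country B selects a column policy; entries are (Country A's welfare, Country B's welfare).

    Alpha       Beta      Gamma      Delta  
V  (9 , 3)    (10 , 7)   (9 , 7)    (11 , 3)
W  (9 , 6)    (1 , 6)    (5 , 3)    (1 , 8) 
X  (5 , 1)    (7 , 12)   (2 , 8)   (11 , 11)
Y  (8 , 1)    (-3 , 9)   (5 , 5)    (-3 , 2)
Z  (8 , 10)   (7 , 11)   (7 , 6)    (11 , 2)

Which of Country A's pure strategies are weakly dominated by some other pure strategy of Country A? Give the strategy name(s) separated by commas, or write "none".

W, X, Y, Z

Nothing dominates V: W at Beta (10>1); X at Alpha (9>5); Y at Alpha (9>8); Z at Alpha (9>8).
W: dominated, since V does at least as well everywhere (Alpha: 9=9, Beta: 10>1, Gamma: 9>5, Delta: 11>1).
X is weakly dominated by V (Alpha: 9>5, Beta: 10>7, Gamma: 9>2, Delta: 11=11).
Y: dominated, since V does at least as well everywhere (Alpha: 9>8, Beta: 10>-3, Gamma: 9>5, Delta: 11>-3).
Z: dominated, since V does at least as well everywhere (Alpha: 9>8, Beta: 10>7, Gamma: 9>7, Delta: 11=11).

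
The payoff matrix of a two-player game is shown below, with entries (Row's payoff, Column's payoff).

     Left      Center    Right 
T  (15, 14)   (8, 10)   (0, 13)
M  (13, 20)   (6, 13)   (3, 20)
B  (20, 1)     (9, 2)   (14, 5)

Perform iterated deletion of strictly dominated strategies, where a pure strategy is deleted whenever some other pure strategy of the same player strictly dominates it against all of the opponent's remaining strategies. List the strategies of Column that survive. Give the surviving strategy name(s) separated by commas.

Right

Row T is eliminated: B beats it against every remaining column (Left: 20>15, Center: 9>8, Right: 14>0).
Row M is eliminated: B beats it against every remaining column (Left: 20>13, Center: 9>6, Right: 14>3).
Column's strategy Left is strictly dominated by Center (B: 2>1) and is removed.
For Column, Right strictly dominates Center on the remaining rows (B: 5>2); eliminate Center.
Among the remaining strategies, none is strictly dominated by another pure strategy of the same player, so the elimination stops.
Surviving strategies — Row: {B}; Column: {Right}.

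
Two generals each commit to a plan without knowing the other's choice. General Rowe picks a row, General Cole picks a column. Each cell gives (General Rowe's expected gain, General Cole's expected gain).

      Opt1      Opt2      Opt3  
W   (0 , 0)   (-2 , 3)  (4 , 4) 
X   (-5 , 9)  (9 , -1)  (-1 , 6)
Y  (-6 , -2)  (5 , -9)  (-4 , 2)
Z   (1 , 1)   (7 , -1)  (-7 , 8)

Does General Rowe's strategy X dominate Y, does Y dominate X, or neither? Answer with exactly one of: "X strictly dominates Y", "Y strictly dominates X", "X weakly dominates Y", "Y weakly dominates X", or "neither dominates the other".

X's payoffs vs Y's, by General Cole's action — Opt1: -5>-6, Opt2: 9>5, Opt3: -1>-4.
Every comparison favours X, so X strictly dominates Y.

X strictly dominates Y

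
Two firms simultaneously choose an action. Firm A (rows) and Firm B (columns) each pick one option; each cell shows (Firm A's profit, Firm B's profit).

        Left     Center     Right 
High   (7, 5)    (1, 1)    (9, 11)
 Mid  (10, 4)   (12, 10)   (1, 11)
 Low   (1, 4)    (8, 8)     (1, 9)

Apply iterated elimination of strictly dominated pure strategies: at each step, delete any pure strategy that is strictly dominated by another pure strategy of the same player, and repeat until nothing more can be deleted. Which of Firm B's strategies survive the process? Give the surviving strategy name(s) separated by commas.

Right

Firm B's strategy Left is strictly dominated by Right (High: 11>5, Mid: 11>4, Low: 9>4) and is removed.
Firm B's strategy Center is strictly dominated by Right (High: 11>1, Mid: 11>10, Low: 9>8) and is removed.
Row Mid is eliminated: High beats it against every remaining column (Right: 9>1).
Firm A's strategy Low is strictly dominated by High (Right: 9>1) and is removed.
Among the remaining strategies, none is strictly dominated by another pure strategy of the same player, so the elimination stops.
Surviving strategies — Firm A: {High}; Firm B: {Right}.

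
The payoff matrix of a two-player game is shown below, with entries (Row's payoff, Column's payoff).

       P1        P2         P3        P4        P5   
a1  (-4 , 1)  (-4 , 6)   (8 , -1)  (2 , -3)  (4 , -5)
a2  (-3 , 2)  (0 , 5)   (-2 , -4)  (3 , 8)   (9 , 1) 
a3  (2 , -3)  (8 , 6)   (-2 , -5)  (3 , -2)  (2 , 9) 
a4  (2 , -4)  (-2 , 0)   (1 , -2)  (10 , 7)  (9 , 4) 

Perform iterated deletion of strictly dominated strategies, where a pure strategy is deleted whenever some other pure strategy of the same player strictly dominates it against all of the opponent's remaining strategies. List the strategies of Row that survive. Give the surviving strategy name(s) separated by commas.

a2, a3, a4

Column P1 is eliminated: P2 beats it against every remaining row (a1: 6>1, a2: 5>2, a3: 6>-3, a4: 0>-4).
For Column, P2 strictly dominates P3 on the remaining rows (a1: 6>-1, a2: 5>-4, a3: 6>-5, a4: 0>-2); eliminate P3.
Row a1 is eliminated: a2 beats it against every remaining column (P2: 0>-4, P4: 3>2, P5: 9>4).
Among the remaining strategies, none is strictly dominated by another pure strategy of the same player, so the elimination stops.
Surviving strategies — Row: {a2, a3, a4}; Column: {P2, P4, P5}.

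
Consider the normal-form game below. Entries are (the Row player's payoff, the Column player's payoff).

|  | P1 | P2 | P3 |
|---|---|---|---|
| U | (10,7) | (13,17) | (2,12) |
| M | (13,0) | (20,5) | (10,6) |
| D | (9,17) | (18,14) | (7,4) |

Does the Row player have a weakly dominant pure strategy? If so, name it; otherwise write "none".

M vs U: P1: 13>10, P2: 20>13, P3: 10>2.
M vs D: P1: 13>9, P2: 20>18, P3: 10>7.
M is at least as good as every other strategy against every opponent action, so it is weakly dominant.

M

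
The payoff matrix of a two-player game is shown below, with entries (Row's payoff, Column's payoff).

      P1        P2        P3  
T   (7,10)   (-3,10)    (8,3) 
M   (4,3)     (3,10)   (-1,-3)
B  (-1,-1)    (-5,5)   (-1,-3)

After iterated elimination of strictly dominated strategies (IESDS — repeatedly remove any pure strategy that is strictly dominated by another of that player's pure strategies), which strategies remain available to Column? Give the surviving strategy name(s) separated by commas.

P1, P2

Row B is eliminated: T beats it against every remaining column (P1: 7>-1, P2: -3>-5, P3: 8>-1).
Column's strategy P3 is strictly dominated by P1 (T: 10>3, M: 3>-3) and is removed.
Among the remaining strategies, none is strictly dominated by another pure strategy of the same player, so the elimination stops.
Surviving strategies — Row: {T, M}; Column: {P1, P2}.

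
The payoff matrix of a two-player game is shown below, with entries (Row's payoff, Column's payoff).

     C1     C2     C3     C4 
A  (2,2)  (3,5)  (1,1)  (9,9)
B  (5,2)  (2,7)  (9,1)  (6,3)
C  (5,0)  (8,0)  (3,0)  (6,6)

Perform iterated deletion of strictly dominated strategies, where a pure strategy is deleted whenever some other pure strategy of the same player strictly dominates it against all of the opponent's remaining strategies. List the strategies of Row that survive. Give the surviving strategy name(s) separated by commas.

A

Column's strategy C1 is strictly dominated by C4 (A: 9>2, B: 3>2, C: 6>0) and is removed.
For Column, C4 strictly dominates C3 on the remaining rows (A: 9>1, B: 3>1, C: 6>0); eliminate C3.
For Row, A strictly dominates B on the remaining columns (C2: 3>2, C4: 9>6); eliminate B.
Column's strategy C2 is strictly dominated by C4 (A: 9>5, C: 6>0) and is removed.
For Row, A strictly dominates C on the remaining columns (C4: 9>6); eliminate C.
Among the remaining strategies, none is strictly dominated by another pure strategy of the same player, so the elimination stops.
Surviving strategies — Row: {A}; Column: {C4}.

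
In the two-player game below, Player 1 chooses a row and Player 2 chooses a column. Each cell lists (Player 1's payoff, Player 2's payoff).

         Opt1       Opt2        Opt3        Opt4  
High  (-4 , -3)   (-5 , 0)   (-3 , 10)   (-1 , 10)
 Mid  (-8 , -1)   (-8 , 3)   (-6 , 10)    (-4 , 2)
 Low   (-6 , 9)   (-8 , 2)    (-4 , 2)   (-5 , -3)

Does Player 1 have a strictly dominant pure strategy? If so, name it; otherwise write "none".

High vs Mid: Opt1: -4>-8, Opt2: -5>-8, Opt3: -3>-6, Opt4: -1>-4.
High vs Low: Opt1: -4>-6, Opt2: -5>-8, Opt3: -3>-4, Opt4: -1>-5.
High strictly beats every other strategy against every opponent action, so it is strictly dominant.

High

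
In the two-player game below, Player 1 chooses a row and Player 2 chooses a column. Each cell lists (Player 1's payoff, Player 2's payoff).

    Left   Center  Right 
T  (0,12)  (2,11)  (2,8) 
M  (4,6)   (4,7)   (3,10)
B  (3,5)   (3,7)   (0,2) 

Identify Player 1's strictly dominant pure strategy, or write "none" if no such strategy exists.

M

M vs T: Left: 4>0, Center: 4>2, Right: 3>2.
M vs B: Left: 4>3, Center: 4>3, Right: 3>0.
M strictly beats every other strategy against every opponent action, so it is strictly dominant.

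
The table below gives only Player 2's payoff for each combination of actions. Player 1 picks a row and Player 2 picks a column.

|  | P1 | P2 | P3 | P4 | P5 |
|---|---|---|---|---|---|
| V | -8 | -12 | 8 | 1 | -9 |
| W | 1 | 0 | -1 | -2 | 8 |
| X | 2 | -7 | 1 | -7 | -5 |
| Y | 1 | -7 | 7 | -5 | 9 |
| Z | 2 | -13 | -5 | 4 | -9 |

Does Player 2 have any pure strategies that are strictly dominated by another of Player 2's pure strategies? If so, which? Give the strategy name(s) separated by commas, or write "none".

Nothing dominates P1: P2 at V (-8>-12); P3 at W (1>-1); P4 at W (1>-2); P5 at V (-8>-9).
P2 is strictly dominated by P1 (V: -8>-12, W: 1>0, X: 2>-7, Y: 1>-7, Z: 2>-13).
Nothing dominates P3: P1 at V (8>-8); P2 at V (8>-12); P4 at V (8>1); P5 at V (8>-9).
P4: no other strategy beats it everywhere (P1 at V (1>-8); P2 at V (1>-12); P3 at Z (4>-5); P5 at V (1>-9)).
P5 is not dominated — it holds its own against P1 at W (8>1); P2 at V (-9>-12); P3 at W (8>-1); P4 at W (8>-2).

P2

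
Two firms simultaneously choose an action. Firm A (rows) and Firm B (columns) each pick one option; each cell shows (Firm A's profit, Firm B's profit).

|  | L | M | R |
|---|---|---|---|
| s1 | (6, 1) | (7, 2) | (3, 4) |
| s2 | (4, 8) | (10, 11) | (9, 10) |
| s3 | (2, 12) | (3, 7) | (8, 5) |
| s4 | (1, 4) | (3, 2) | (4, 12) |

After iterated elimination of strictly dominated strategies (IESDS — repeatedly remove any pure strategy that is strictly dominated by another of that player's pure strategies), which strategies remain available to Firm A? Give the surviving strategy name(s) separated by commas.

s2

Row s3 is eliminated: s2 beats it against every remaining column (L: 4>2, M: 10>3, R: 9>8).
Row s4 is eliminated: s2 beats it against every remaining column (L: 4>1, M: 10>3, R: 9>4).
Column L is eliminated: M beats it against every remaining row (s1: 2>1, s2: 11>8).
Row s1 is eliminated: s2 beats it against every remaining column (M: 10>7, R: 9>3).
Column R is eliminated: M beats it against every remaining row (s2: 11>10).
Among the remaining strategies, none is strictly dominated by another pure strategy of the same player, so the elimination stops.
Surviving strategies — Firm A: {s2}; Firm B: {M}.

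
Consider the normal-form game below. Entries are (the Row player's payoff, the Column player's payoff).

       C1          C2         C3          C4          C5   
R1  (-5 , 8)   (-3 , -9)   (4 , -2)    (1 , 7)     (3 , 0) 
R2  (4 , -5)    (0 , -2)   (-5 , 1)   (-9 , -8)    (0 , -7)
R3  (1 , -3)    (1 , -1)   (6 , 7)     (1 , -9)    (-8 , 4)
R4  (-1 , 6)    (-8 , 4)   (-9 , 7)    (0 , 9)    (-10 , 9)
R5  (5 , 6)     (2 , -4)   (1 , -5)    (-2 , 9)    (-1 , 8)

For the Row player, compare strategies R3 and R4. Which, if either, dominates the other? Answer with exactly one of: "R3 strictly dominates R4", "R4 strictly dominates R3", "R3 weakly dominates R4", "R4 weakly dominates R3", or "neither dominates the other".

R3 strictly dominates R4

R3's payoffs vs R4's, by the Column player's action — C1: 1>-1, C2: 1>-8, C3: 6>-9, C4: 1>0, C5: -8>-10.
R3 gives a strictly higher payoff against each choice by the Column player, so R3 strictly dominates R4.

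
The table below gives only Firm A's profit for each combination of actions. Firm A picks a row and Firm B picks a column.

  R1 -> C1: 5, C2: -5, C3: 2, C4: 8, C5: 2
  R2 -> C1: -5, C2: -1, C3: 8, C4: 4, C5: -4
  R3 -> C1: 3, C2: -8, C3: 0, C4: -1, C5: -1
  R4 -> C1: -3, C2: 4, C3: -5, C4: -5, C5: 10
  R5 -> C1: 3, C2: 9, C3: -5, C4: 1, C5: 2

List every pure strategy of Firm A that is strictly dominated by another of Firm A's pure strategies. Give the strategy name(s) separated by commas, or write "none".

Nothing dominates R1: R2 at C1 (5>-5); R3 at C1 (5>3); R4 at C1 (5>-3); R5 at C1 (5>3).
Nothing dominates R2: R1 at C2 (-1>-5); R3 at C2 (-1>-8); R4 at C3 (8>-5); R5 at C3 (8>-5).
R3 is strictly dominated by R1 (C1: 5>3, C2: -5>-8, C3: 2>0, C4: 8>-1, C5: 2>-1).
R4: no other strategy beats it everywhere (R1 at C2 (4>-5); R2 at C1 (-3>-5); R3 at C2 (4>-8); R5 at C3 (-5=-5)).
R5 is not dominated — it holds its own against R1 at C2 (9>-5); R2 at C1 (3>-5); R3 at C1 (3=3); R4 at C1 (3>-3).

R3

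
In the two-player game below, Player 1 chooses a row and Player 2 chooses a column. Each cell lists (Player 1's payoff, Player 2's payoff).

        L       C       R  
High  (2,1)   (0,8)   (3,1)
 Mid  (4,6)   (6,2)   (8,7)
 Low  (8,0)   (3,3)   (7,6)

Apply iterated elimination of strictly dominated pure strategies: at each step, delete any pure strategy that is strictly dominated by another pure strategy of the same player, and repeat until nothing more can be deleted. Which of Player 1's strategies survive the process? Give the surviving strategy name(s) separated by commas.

Mid

For Player 1, Mid strictly dominates High on the remaining columns (L: 4>2, C: 6>0, R: 8>3); eliminate High.
Column L is eliminated: R beats it against every remaining row (Mid: 7>6, Low: 6>0).
Row Low is eliminated: Mid beats it against every remaining column (C: 6>3, R: 8>7).
Player 2's strategy C is strictly dominated by R (Mid: 7>2) and is removed.
Among the remaining strategies, none is strictly dominated by another pure strategy of the same player, so the elimination stops.
Surviving strategies — Player 1: {Mid}; Player 2: {R}.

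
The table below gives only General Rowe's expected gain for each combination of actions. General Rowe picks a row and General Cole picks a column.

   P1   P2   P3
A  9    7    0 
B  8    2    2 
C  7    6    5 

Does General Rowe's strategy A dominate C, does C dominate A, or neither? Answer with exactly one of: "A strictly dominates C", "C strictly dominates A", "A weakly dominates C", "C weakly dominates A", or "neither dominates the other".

neither dominates the other

A's payoffs vs C's, by General Cole's action — P1: 9>7, P2: 7>6, P3: 0<5.
A does better at P1, P2 but worse at P3; neither strategy dominates the other.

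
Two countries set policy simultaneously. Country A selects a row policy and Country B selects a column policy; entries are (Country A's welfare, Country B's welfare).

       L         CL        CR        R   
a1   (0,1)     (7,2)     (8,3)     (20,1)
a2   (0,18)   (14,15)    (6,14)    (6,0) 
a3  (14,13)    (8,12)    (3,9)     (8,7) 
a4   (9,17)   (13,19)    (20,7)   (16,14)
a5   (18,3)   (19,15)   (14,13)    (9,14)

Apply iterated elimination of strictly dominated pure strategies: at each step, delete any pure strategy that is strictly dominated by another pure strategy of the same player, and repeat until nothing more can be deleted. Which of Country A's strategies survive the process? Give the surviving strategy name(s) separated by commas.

Row a2 is eliminated: a5 beats it against every remaining column (L: 18>0, CL: 19>14, CR: 14>6, R: 9>6).
For Country A, a5 strictly dominates a3 on the remaining columns (L: 18>14, CL: 19>8, CR: 14>3, R: 9>8); eliminate a3.
Column L is eliminated: CL beats it against every remaining row (a1: 2>1, a4: 19>17, a5: 15>3).
Column R is eliminated: CL beats it against every remaining row (a1: 2>1, a4: 19>14, a5: 15>14).
Country A's strategy a1 is strictly dominated by a4 (CL: 13>7, CR: 20>8) and is removed.
For Country B, CL strictly dominates CR on the remaining rows (a4: 19>7, a5: 15>13); eliminate CR.
For Country A, a5 strictly dominates a4 on the remaining columns (CL: 19>13); eliminate a4.
Among the remaining strategies, none is strictly dominated by another pure strategy of the same player, so the elimination stops.
Surviving strategies — Country A: {a5}; Country B: {CL}.

a5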